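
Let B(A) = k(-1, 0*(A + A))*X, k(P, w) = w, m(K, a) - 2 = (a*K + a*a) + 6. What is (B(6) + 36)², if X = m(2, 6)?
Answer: 1296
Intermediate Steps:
m(K, a) = 8 + a² + K*a (m(K, a) = 2 + ((a*K + a*a) + 6) = 2 + ((K*a + a²) + 6) = 2 + ((a² + K*a) + 6) = 2 + (6 + a² + K*a) = 8 + a² + K*a)
X = 56 (X = 8 + 6² + 2*6 = 8 + 36 + 12 = 56)
B(A) = 0 (B(A) = (0*(A + A))*56 = (0*(2*A))*56 = 0*56 = 0)
(B(6) + 36)² = (0 + 36)² = 36² = 1296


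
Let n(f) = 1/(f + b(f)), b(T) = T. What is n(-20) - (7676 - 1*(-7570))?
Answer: -609841/40 ≈ -15246.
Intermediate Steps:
n(f) = 1/(2*f) (n(f) = 1/(f + f) = 1/(2*f))
n(-20) - (7676 - 1*(-7570)) = (½)/(-20) - (7676 - 1*(-7570)) = (½)*(-1/20) - (7676 + 7570) = -1/40 - 1*15246 = -1/40 - 15246 = -609841/40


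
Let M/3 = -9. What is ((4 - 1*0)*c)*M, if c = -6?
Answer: 648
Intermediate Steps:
M = -27 (M = 3*(-9) = -27)
((4 - 1*0)*c)*M = ((4 - 1*0)*(-6))*(-27) = ((4 + 0)*(-6))*(-27) = (4*(-6))*(-27) = -24*(-27) = 648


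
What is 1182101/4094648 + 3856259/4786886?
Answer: 10724302964659/9800306593064 ≈ 1.0943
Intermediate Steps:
1182101/4094648 + 3856259/4786886 = 10724302964659/9800306593064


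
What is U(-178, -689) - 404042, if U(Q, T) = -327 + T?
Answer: -405058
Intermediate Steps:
U(-178, -689) - 404042 = (-327 - 689) - 404042 = -1016 - 404042 = -405058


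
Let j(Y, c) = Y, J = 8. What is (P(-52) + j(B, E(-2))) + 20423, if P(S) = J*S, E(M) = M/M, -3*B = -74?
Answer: 60095/3 ≈ 20032.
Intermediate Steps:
B = 74/3 (B = -1/3*(-74) = 74/3 ≈ 24.667)
E(M) = 1
P(S) = 8*S
(P(-52) + j(B, E(-2))) + 20423 = (8*(-52) + 74/3) + 20423 = (-416 + 74/3) + 20423 = -1174/3 + 20423 = 60095/3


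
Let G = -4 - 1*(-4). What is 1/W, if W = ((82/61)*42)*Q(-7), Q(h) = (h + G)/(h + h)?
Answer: 61/1722 ≈ 0.035424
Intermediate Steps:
G = 0 (G = -4 + 4 = 0)
Q(h) = ½ (Q(h) = (h + 0)/(h + h) = h/((2*h)) = h*(1/(2*h)) = ½)
W = 1722/61 (W = ((82/61)*42)*(½) = (3444/61)*(½) = 1722/61 ≈ 28.229)
1/W = 1/(1722/61) = 61/1722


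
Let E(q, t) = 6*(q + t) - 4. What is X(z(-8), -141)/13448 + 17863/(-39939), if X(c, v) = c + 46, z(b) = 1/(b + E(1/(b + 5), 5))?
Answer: -3814110941/8593594752 ≈ -0.44383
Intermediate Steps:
E(q, t) = -4 + 6*q + 6*t (E(q, t) = (6*q + 6*t) - 4 = -4 + 6*q + 6*t)
z(b) = 1/(26 + b + 6/(5 + b)) (z(b) = 1/(b + (-4 + 6/(b + 5) + 6*5)) = 1/(b + (-4 + 6/(5 + b) + 30)) = 1/(b + (26 + 6/(5 + b))) = 1/(26 + b + 6/(5 + b)))
X(c, v) = 46 + c
X(z(-8), -141)/13448 + 17863/(-39939) = (46 + (5 - 8)/(6 + (5 - 8)*(26 - 8)))/13448 + 17863/(-39939) = (46 - 3/(6 - 3*18))*(1/13448) + 17863*(-1/39939) = (46 - 3/(6 - 54))*(1/13448) - 17863/39939 = (46 - 3/(-48))*(1/13448) - 17863/39939 = (46 - 1/48*(-3))*(1/13448) - 17863/39939 = (46 + 1/16)*(1/13448) - 17863/39939 = (737/16)*(1/13448) - 17863/39939 = 737/215168 - 17863/39939 = -3814110941/8593594752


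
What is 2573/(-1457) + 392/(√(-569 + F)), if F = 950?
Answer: -83/47 + 392*√381/381 ≈ 18.317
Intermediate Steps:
2573/(-1457) + 392/(√(-569 + F)) = 2573/(-1457) + 392/(√(-569 + 950)) = 2573*(-1/1457) + 392/(√381) = -83/47 + 392*(√381/381) = -83/47 + 392*√381/381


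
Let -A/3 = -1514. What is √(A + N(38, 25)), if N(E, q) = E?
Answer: 2*√1145 ≈ 67.676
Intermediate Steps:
A = 4542 (A = -3*(-1514) = 4542)
√(A + N(38, 25)) = √(4542 + 38) = √4580 = 2*√1145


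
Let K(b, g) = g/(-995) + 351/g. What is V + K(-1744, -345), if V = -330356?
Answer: -7560212408/22885 ≈ -3.3036e+5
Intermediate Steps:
K(b, g) = 351/g - g/995 (K(b, g) = g*(-1/995) + 351/g = -g/995 + 351/g = 351/g - g/995)
V + K(-1744, -345) = -330356 + (351/(-345) - 1/995*(-345)) = -330356 + (351*(-1/345) + 69/199) = -330356 + (-117/115 + 69/199) = -330356 - 15348/22885 = -7560212408/22885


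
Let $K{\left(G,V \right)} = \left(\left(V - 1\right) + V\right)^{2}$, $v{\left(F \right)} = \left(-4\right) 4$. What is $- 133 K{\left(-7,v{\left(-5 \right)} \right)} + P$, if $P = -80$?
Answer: $-144917$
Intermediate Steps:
$v{\left(F \right)} = -16$
$K{\left(G,V \right)} = \left(-1 + 2 V\right)^{2}$ ($K{\left(G,V \right)} = \left(\left(-1 + V\right) + V\right)^{2} = \left(-1 + 2 V\right)^{2}$)
$- 133 K{\left(-7,v{\left(-5 \right)} \right)} + P = - 133 \left(-1 + 2 \left(-16\right)\right)^{2} - 80 = - 133 \left(-1 - 32\right)^{2} - 80 = - 133 \left(-33\right)^{2} - 80 = \left(-133\right) 1089 - 80 = -144837 - 80 = -144917$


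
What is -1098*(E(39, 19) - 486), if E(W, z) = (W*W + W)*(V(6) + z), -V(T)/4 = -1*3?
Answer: -52565652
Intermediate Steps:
V(T) = 12 (V(T) = -(-4)*3 = -4*(-3) = 12)
E(W, z) = (12 + z)*(W + W²) (E(W, z) = (W*W + W)*(12 + z) = (W² + W)*(12 + z) = (W + W²)*(12 + z) = (12 + z)*(W + W²))
-1098*(E(39, 19) - 486) = -1098*(39*(12 + 19 + 12*39 + 39*19) - 486) = -1098*(39*(12 + 19 + 468 + 741) - 486) = -1098*(39*1240 - 486) = -1098*(48360 - 486) = -1098*47874 = -52565652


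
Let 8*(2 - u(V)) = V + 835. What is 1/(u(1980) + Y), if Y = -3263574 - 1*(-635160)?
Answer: -8/21030111 ≈ -3.8041e-7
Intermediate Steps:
Y = -2628414 (Y = -3263574 + 635160 = -2628414)
u(V) = -819/8 - V/8 (u(V) = 2 - (V + 835)/8 = 2 - (835 + V)/8 = 2 + (-835/8 - V/8) = -819/8 - V/8)
1/(u(1980) + Y) = 1/((-819/8 - ⅛*1980) - 2628414) = 1/((-819/8 - 495/2) - 2628414) = 1/(-2799/8 - 2628414) = 1/(-21030111/8) = -8/21030111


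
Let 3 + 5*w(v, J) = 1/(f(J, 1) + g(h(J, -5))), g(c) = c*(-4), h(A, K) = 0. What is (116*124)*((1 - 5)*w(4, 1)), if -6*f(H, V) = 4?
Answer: 258912/5 ≈ 51782.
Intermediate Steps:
f(H, V) = -2/3 (f(H, V) = -1/6*4 = -2/3)
g(c) = -4*c
w(v, J) = -9/10 (w(v, J) = -3/5 + 1/(5*(-2/3 - 4*0)) = -3/5 + 1/(5*(-2/3 + 0)) = -3/5 + 1/(5*(-2/3)) = -3/5 + (1/5)*(-3/2) = -3/5 - 3/10 = -9/10)
(116*124)*((1 - 5)*w(4, 1)) = (116*124)*((1 - 5)*(-9/10)) = 14384*(-4*(-9/10)) = 14384*(18/5) = 258912/5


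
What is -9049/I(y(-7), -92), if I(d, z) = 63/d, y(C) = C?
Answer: 9049/9 ≈ 1005.4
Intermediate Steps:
-9049/I(y(-7), -92) = -9049/(63/(-7)) = -9049/(63*(-⅐)) = -9049/(-9) = -9049*(-⅑) = 9049/9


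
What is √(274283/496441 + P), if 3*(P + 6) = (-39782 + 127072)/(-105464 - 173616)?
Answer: I*√2397761356120079468871/20782013142 ≈ 2.3562*I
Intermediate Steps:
P = -511073/83724 (P = -6 + ((-39782 + 127072)/(-105464 - 173616))/3 = -6 + (87290/(-279080))/3 = -6 + (87290*(-1/279080))/3 = -6 + (⅓)*(-8729/27908) = -6 - 8729/83724 = -511073/83724 ≈ -6.1043)
√(274283/496441 + P) = √(274283/496441 - 511073/83724) = √(-230753521301/41564026284) = I*√2397761356120079468871/20782013142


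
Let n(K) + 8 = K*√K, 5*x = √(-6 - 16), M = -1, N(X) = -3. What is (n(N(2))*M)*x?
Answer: -3*√66/5 + 8*I*√22/5 ≈ -4.8744 + 7.5047*I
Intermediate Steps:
x = I*√22/5 (x = √(-6 - 16)/5 = √(-22)/5 = (I*√22)/5 = I*√22/5 ≈ 0.93808*I)
n(K) = -8 + K^(3/2) (n(K) = -8 + K*√K = -8 + K^(3/2))
(n(N(2))*M)*x = ((-8 + (-3)^(3/2))*(-1))*(I*√22/5) = ((-8 - 3*I*√3)*(-1))*(I*√22/5) = (8 + 3*I*√3)*(I*√22/5) = I*√22*(8 + 3*I*√3)/5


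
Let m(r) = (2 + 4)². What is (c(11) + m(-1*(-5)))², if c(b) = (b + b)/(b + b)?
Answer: 1369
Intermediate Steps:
c(b) = 1 (c(b) = (2*b)/((2*b)) = (2*b)*(1/(2*b)) = 1)
m(r) = 36 (m(r) = 6² = 36)
(c(11) + m(-1*(-5)))² = (1 + 36)² = 37² = 1369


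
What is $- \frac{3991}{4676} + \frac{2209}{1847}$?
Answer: $\frac{2957907}{8636572} \approx 0.34249$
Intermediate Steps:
$- \frac{3991}{4676} + \frac{2209}{1847} = \frac{2957907}{8636572}$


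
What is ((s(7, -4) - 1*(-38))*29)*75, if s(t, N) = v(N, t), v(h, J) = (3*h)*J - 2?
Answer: -104400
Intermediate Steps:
v(h, J) = -2 + 3*J*h (v(h, J) = 3*J*h - 2 = -2 + 3*J*h)
s(t, N) = -2 + 3*N*t (s(t, N) = -2 + 3*t*N = -2 + 3*N*t)
((s(7, -4) - 1*(-38))*29)*75 = (((-2 + 3*(-4)*7) - 1*(-38))*29)*75 = (((-2 - 84) + 38)*29)*75 = ((-86 + 38)*29)*75 = -48*29*75 = -1392*75 = -104400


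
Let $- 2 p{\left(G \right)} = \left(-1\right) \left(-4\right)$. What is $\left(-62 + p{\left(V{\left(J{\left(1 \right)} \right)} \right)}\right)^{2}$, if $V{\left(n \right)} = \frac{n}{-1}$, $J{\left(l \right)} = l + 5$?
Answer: $4096$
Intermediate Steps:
$J{\left(l \right)} = 5 + l$
$V{\left(n \right)} = - n$ ($V{\left(n \right)} = n \left(-1\right) = - n$)
$p{\left(G \right)} = -2$ ($p{\left(G \right)} = - \frac{\left(-1\right) \left(-4\right)}{2} = \left(- \frac{1}{2}\right) 4 = -2$)
$\left(-62 + p{\left(V{\left(J{\left(1 \right)} \right)} \right)}\right)^{2} = \left(-62 - 2\right)^{2} = \left(-64\right)^{2} = 4096$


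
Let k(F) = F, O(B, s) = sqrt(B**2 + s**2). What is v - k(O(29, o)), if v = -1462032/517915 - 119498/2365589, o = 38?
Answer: -3520456623518/1225174026935 - sqrt(2285) ≈ -50.675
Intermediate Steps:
v = -3520456623518/1225174026935 (v = -1462032*1/517915 - 119498*1/2365589 = -1462032/517915 - 119498/2365589 = -3520456623518/1225174026935 ≈ -2.8734)
v - k(O(29, o)) = -3520456623518/1225174026935 - sqrt(29**2 + 38**2) = -3520456623518/1225174026935 - sqrt(841 + 1444) = -3520456623518/1225174026935 - sqrt(2285)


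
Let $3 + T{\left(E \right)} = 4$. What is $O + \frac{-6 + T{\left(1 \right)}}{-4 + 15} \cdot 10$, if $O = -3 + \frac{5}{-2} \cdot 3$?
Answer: $- \frac{331}{22} \approx -15.045$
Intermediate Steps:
$T{\left(E \right)} = 1$ ($T{\left(E \right)} = -3 + 4 = 1$)
$O = - \frac{21}{2}$ ($O = -3 + 5 \left(- \frac{1}{2}\right) 3 = -3 - \frac{15}{2} = - \frac{21}{2} \approx -10.5$)
$O + \frac{-6 + T{\left(1 \right)}}{-4 + 15} \cdot 10 = - \frac{21}{2} + \frac{-6 + 1}{-4 + 15} \cdot 10 = - \frac{21}{2} + - \frac{5}{11} \cdot 10 = - \frac{21}{2} + \left(-5\right) \frac{1}{11} \cdot 10 = - \frac{21}{2} - \frac{50}{11} = - \frac{331}{22}$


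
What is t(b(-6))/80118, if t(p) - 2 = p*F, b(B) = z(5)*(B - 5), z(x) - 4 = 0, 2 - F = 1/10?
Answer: -68/66765 ≈ -0.0010185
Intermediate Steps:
F = 19/10 (F = 2 - 1/10 = 19/10 ≈ 1.9000)
z(x) = 4 (z(x) = 4 + 0 = 4)
b(B) = -20 + 4*B (b(B) = 4*(B - 5) = 4*(-5 + B) = -20 + 4*B)
t(p) = 2 + 19*p/10 (t(p) = 2 + p*(19/10) = 2 + 19*p/10)
t(b(-6))/80118 = (2 + 19*(-20 + 4*(-6))/10)/80118 = (2 + 19*(-20 - 24)/10)*(1/80118) = (2 + (19/10)*(-44))*(1/80118) = (2 - 418/5)*(1/80118) = -408/5*1/80118 = -68/66765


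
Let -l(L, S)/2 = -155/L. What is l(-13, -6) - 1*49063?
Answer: -638129/13 ≈ -49087.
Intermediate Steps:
l(L, S) = 310/L (l(L, S) = -(-310)/L = 310/L)
l(-13, -6) - 1*49063 = 310/(-13) - 1*49063 = 310*(-1/13) - 49063 = -310/13 - 49063 = -638129/13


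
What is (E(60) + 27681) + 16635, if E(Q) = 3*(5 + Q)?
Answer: 44511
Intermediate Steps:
E(Q) = 15 + 3*Q
(E(60) + 27681) + 16635 = ((15 + 3*60) + 27681) + 16635 = ((15 + 180) + 27681) + 16635 = (195 + 27681) + 16635 = 27876 + 16635 = 44511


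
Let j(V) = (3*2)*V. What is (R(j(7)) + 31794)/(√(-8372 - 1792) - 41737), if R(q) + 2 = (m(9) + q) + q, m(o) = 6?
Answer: -1330659034/1741987333 - 701404*I*√21/1741987333 ≈ -0.76387 - 0.0018452*I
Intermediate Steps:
j(V) = 6*V
R(q) = 4 + 2*q (R(q) = -2 + ((6 + q) + q) = -2 + (6 + 2*q) = 4 + 2*q)
(R(j(7)) + 31794)/(√(-8372 - 1792) - 41737) = ((4 + 2*(6*7)) + 31794)/(√(-8372 - 1792) - 41737) = ((4 + 2*42) + 31794)/(√(-10164) - 41737) = ((4 + 84) + 31794)/(22*I*√21 - 41737) = (88 + 31794)/(-41737 + 22*I*√21) = 31882/(-41737 + 22*I*√21)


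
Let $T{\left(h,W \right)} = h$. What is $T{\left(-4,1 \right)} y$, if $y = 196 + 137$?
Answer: $-1332$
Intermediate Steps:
$y = 333$
$T{\left(-4,1 \right)} y = \left(-4\right) 333 = -1332$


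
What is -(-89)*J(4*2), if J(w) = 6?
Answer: 534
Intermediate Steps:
-(-89)*J(4*2) = -(-89)*6 = -89*(-6) = 534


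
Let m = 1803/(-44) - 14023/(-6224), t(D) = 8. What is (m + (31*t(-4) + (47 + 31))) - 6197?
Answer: -404603359/68464 ≈ -5909.7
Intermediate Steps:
m = -2651215/68464 (m = 1803*(-1/44) - 14023*(-1/6224) = -1803/44 + 14023/6224 = -2651215/68464 ≈ -38.724)
(m + (31*t(-4) + (47 + 31))) - 6197 = (-2651215/68464 + (31*8 + (47 + 31))) - 6197 = (-2651215/68464 + (248 + 78)) - 6197 = (-2651215/68464 + 326) - 6197 = 19668049/68464 - 6197 = -404603359/68464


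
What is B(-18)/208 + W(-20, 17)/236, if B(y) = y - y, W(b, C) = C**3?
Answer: 4913/236 ≈ 20.818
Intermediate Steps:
B(y) = 0
B(-18)/208 + W(-20, 17)/236 = 0/208 + 17**3/236 = 0*(1/208) + 4913*(1/236) = 0 + 4913/236 = 4913/236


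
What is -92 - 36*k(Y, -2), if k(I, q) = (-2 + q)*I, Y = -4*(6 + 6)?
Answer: -7004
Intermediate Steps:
Y = -48 (Y = -4*12 = -48)
k(I, q) = I*(-2 + q)
-92 - 36*k(Y, -2) = -92 - (-1728)*(-2 - 2) = -92 - (-1728)*(-4) = -92 - 36*192 = -92 - 6912 = -7004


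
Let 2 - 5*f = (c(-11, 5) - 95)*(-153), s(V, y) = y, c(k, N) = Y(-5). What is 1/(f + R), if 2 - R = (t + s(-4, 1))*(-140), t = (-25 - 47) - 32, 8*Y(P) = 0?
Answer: -5/86623 ≈ -5.7721e-5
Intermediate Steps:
Y(P) = 0 (Y(P) = (⅛)*0 = 0)
c(k, N) = 0
t = -104 (t = -72 - 32 = -104)
R = -14418 (R = 2 - (-104 + 1)*(-140) = 2 - (-103)*(-140) = 2 - 1*14420 = 2 - 14420 = -14418)
f = -14533/5 (f = ⅖ - (0 - 95)*(-153)/5 = ⅖ - (-19)*(-153) = ⅖ - ⅕*14535 = ⅖ - 2907 = -14533/5 ≈ -2906.6)
1/(f + R) = 1/(-14533/5 - 14418) = 1/(-86623/5) = -5/86623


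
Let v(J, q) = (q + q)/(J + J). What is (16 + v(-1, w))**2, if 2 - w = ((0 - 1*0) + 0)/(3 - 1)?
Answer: 196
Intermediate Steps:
w = 2 (w = 2 - ((0 - 1*0) + 0)/(3 - 1) = 2 - ((0 + 0) + 0)/2 = 2 - (0 + 0)/2 = 2 - 0/2 = 2 - 1*0 = 2 + 0 = 2)
v(J, q) = q/J (v(J, q) = (2*q)/((2*J)) = (2*q)*(1/(2*J)) = q/J)
(16 + v(-1, w))**2 = (16 + 2/(-1))**2 = (16 + 2*(-1))**2 = (16 - 2)**2 = 14**2 = 196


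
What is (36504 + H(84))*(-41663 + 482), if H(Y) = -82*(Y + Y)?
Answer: -935961768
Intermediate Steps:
H(Y) = -164*Y
(36504 + H(84))*(-41663 + 482) = (36504 - 164*84)*(-41663 + 482) = (36504 - 13776)*(-41181) = 22728*(-41181) = -935961768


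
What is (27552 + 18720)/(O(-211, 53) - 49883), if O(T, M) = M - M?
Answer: -46272/49883 ≈ -0.92761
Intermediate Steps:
O(T, M) = 0
(27552 + 18720)/(O(-211, 53) - 49883) = (27552 + 18720)/(0 - 49883) = 46272/(-49883) = 46272*(-1/49883) = -46272/49883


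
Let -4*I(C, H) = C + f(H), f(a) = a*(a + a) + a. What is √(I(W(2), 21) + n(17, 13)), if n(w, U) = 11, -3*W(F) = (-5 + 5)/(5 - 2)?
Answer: I*√859/2 ≈ 14.654*I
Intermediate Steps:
W(F) = 0 (W(F) = -(-5 + 5)/(3*(5 - 2)) = -0/3 = -⅓*0 = 0)
f(a) = a + 2*a² (f(a) = a*(2*a) + a = 2*a² + a = a + 2*a²)
I(C, H) = -C/4 - H*(1 + 2*H)/4 (I(C, H) = -(C + H*(1 + 2*H))/4 = -C/4 - H*(1 + 2*H)/4)
√(I(W(2), 21) + n(17, 13)) = √((-¼*0 - ¼*21*(1 + 2*21)) + 11) = √((0 - ¼*21*(1 + 42)) + 11) = √((0 - ¼*21*43) + 11) = √((0 - 903/4) + 11) = √(-903/4 + 11) = √(-859/4) = I*√859/2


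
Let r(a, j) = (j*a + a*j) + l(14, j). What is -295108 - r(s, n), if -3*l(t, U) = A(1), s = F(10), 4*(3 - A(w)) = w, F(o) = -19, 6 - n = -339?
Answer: -3383965/12 ≈ -2.8200e+5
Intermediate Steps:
n = 345 (n = 6 - 1*(-339) = 6 + 339 = 345)
A(w) = 3 - w/4
s = -19
l(t, U) = -11/12 (l(t, U) = -(3 - ¼*1)/3 = -(3 - ¼)/3 = -⅓*11/4 = -11/12)
r(a, j) = -11/12 + 2*a*j (r(a, j) = (j*a + a*j) - 11/12 = (a*j + a*j) - 11/12 = 2*a*j - 11/12 = -11/12 + 2*a*j)
-295108 - r(s, n) = -295108 - (-11/12 + 2*(-19)*345) = -295108 - (-11/12 - 13110) = -295108 - 1*(-157331/12) = -295108 + 157331/12 = -3383965/12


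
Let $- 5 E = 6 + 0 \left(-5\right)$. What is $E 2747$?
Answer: $- \frac{16482}{5} \approx -3296.4$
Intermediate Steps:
$E = - \frac{6}{5}$ ($E = - \frac{6 + 0 \left(-5\right)}{5} = - \frac{6 + 0}{5} = \left(- \frac{1}{5}\right) 6 = - \frac{6}{5} \approx -1.2$)
$E 2747 = \left(- \frac{6}{5}\right) 2747 = - \frac{16482}{5}$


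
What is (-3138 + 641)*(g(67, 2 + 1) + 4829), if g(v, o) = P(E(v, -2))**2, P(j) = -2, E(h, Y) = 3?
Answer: -12068001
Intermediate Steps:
g(v, o) = 4 (g(v, o) = (-2)**2 = 4)
(-3138 + 641)*(g(67, 2 + 1) + 4829) = (-3138 + 641)*(4 + 4829) = -2497*4833 = -12068001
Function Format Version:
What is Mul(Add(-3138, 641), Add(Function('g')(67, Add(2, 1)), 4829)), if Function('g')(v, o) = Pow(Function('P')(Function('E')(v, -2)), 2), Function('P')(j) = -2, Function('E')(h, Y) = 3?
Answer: -12068001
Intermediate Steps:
Function('g')(v, o) = 4 (Function('g')(v, o) = Pow(-2, 2) = 4)
Mul(Add(-3138, 641), Add(Function('g')(67, Add(2, 1)), 4829)) = Mul(Add(-3138, 641), Add(4, 4829)) = Mul(-2497, 4833) = -12068001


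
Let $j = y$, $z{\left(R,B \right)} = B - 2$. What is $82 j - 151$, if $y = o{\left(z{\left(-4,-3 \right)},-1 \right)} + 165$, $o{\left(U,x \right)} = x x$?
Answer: $13461$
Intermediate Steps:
$z{\left(R,B \right)} = -2 + B$ ($z{\left(R,B \right)} = B - 2 = -2 + B$)
$o{\left(U,x \right)} = x^{2}$
$y = 166$ ($y = \left(-1\right)^{2} + 165 = 1 + 165 = 166$)
$j = 166$
$82 j - 151 = 82 \cdot 166 - 151 = 13612 + \left(-159 + 8\right) = 13612 - 151 = 13461$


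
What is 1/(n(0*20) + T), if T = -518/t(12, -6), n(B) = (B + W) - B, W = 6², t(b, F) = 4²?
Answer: 8/29 ≈ 0.27586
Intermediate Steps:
t(b, F) = 16
W = 36
n(B) = 36 (n(B) = (B + 36) - B = (36 + B) - B = 36)
T = -259/8 (T = -518/16 = -518*1/16 = -259/8 ≈ -32.375)
1/(n(0*20) + T) = 1/(36 - 259/8) = 1/(29/8) = 8/29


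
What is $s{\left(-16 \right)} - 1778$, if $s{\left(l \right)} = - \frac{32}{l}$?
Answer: $-1776$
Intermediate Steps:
$s{\left(-16 \right)} - 1778 = - \frac{32}{-16} - 1778 = \left(-32\right) \left(- \frac{1}{16}\right) - 1778 = 2 - 1778 = -1776$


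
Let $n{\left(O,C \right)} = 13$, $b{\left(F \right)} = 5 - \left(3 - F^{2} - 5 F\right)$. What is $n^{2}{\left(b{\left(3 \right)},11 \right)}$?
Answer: $169$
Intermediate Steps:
$b{\left(F \right)} = 2 + F^{2} + 5 F$ ($b{\left(F \right)} = 5 + \left(-3 + F^{2} + 5 F\right) = 2 + F^{2} + 5 F$)
$n^{2}{\left(b{\left(3 \right)},11 \right)} = 13^{2} = 169$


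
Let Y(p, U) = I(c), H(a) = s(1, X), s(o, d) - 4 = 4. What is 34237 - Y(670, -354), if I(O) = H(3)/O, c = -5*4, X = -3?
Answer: 171187/5 ≈ 34237.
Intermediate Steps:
s(o, d) = 8 (s(o, d) = 4 + 4 = 8)
H(a) = 8
c = -20
I(O) = 8/O
Y(p, U) = -⅖ (Y(p, U) = 8/(-20) = 8*(-1/20) = -⅖)
34237 - Y(670, -354) = 34237 - 1*(-⅖) = 34237 + ⅖ = 171187/5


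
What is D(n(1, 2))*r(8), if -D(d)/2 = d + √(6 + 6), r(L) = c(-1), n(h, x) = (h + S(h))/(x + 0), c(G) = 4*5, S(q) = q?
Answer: -40 - 80*√3 ≈ -178.56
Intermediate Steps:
c(G) = 20
n(h, x) = 2*h/x (n(h, x) = (h + h)/(x + 0) = (2*h)/x = 2*h/x)
r(L) = 20
D(d) = -4*√3 - 2*d (D(d) = -2*(d + √(6 + 6)) = -2*(d + √12) = -2*(d + 2*√3) = -4*√3 - 2*d)
D(n(1, 2))*r(8) = (-4*√3 - 4/2)*20 = (-4*√3 - 2*1)*20 = (-4*√3 - 2)*20 = (-2 - 4*√3)*20 = -40 - 80*√3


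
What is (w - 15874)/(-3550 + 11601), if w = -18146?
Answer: -34020/8051 ≈ -4.2256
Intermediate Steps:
(w - 15874)/(-3550 + 11601) = (-18146 - 15874)/(-3550 + 11601) = -34020/8051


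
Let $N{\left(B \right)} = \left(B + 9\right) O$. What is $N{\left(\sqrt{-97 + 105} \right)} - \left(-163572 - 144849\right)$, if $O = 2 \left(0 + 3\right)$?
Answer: $308475 + 12 \sqrt{2} \approx 3.0849 \cdot 10^{5}$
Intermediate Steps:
$O = 6$ ($O = 2 \cdot 3 = 6$)
$N{\left(B \right)} = 54 + 6 B$ ($N{\left(B \right)} = \left(B + 9\right) 6 = \left(9 + B\right) 6 = 54 + 6 B$)
$N{\left(\sqrt{-97 + 105} \right)} - \left(-163572 - 144849\right) = \left(54 + 6 \sqrt{-97 + 105}\right) - \left(-163572 - 144849\right) = \left(54 + 6 \sqrt{8}\right) - \left(-163572 - 144849\right) = \left(54 + 6 \cdot 2 \sqrt{2}\right) - -308421 = \left(54 + 12 \sqrt{2}\right) + 308421 = 308475 + 12 \sqrt{2}$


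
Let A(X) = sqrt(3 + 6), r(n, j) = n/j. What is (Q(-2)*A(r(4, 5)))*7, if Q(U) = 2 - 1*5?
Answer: -63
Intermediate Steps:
Q(U) = -3 (Q(U) = 2 - 5 = -3)
A(X) = 3 (A(X) = sqrt(9) = 3)
(Q(-2)*A(r(4, 5)))*7 = -3*3*7 = -9*7 = -63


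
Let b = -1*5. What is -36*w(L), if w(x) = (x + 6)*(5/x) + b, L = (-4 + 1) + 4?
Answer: -1080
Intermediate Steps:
b = -5
L = 1 (L = -3 + 4 = 1)
w(x) = -5 + 5*(6 + x)/x (w(x) = (x + 6)*(5/x) - 5 = (6 + x)*(5/x) - 5 = 5*(6 + x)/x - 5 = -5 + 5*(6 + x)/x)
-36*w(L) = -1080/1 = -1080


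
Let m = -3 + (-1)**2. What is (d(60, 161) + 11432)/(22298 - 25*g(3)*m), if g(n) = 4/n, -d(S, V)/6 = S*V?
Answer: -69792/33547 ≈ -2.0804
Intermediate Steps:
d(S, V) = -6*S*V
m = -2 (m = -3 + 1 = -2)
(d(60, 161) + 11432)/(22298 - 25*g(3)*m) = (-6*60*161 + 11432)/(22298 - 25*4/3*(-2)) = (-57960 + 11432)/(22298 - 25*4*(1/3)*(-2)) = -46528/(22298 - 100*(-2)/3) = -46528/(22298 - 25*(-8/3)) = -46528/(22298 + 200/3) = -46528/67094/3 = -46528*3/67094 = -69792/33547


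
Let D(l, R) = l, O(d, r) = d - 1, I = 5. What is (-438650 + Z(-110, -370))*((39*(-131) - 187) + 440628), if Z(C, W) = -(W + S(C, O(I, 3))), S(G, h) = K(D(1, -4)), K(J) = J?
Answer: -190797744292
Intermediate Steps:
O(d, r) = -1 + d
S(G, h) = 1
Z(C, W) = -1 - W (Z(C, W) = -(W + 1) = -(1 + W) = -1 - W)
(-438650 + Z(-110, -370))*((39*(-131) - 187) + 440628) = (-438650 + (-1 - 1*(-370)))*((39*(-131) - 187) + 440628) = (-438650 + (-1 + 370))*((-5109 - 187) + 440628) = (-438650 + 369)*(-5296 + 440628) = -438281*435332 = -190797744292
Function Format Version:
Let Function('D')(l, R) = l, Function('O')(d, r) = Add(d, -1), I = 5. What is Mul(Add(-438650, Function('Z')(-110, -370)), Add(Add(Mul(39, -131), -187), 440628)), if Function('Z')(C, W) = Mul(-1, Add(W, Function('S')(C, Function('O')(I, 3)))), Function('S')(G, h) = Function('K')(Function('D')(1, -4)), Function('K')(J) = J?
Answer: -190797744292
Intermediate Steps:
Function('O')(d, r) = Add(-1, d)
Function('S')(G, h) = 1
Function('Z')(C, W) = Add(-1, Mul(-1, W)) (Function('Z')(C, W) = Mul(-1, Add(W, 1)) = Mul(-1, Add(1, W)) = Add(-1, Mul(-1, W)))
Mul(Add(-438650, Function('Z')(-110, -370)), Add(Add(Mul(39, -131), -187), 440628)) = Mul(Add(-438650, Add(-1, Mul(-1, -370))), Add(Add(Mul(39, -131), -187), 440628)) = Mul(Add(-438650, Add(-1, 370)), Add(Add(-5109, -187), 440628)) = Mul(Add(-438650, 369), Add(-5296, 440628)) = Mul(-438281, 435332) = -190797744292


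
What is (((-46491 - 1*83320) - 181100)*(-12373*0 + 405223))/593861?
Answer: -125988288153/593861 ≈ -2.1215e+5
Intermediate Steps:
(((-46491 - 1*83320) - 181100)*(-12373*0 + 405223))/593861 = (((-46491 - 83320) - 181100)*(0 + 405223))*(1/593861) = ((-129811 - 181100)*405223)*(1/593861) = -310911*405223*(1/593861) = -125988288153*1/593861 = -125988288153/593861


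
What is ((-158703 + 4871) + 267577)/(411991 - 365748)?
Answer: 113745/46243 ≈ 2.4597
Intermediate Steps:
((-158703 + 4871) + 267577)/(411991 - 365748) = (-153832 + 267577)/46243 = 113745*(1/46243) = 113745/46243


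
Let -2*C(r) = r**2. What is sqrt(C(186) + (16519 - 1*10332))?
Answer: I*sqrt(11111) ≈ 105.41*I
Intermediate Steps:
C(r) = -r**2/2
sqrt(C(186) + (16519 - 1*10332)) = sqrt(-1/2*186**2 + (16519 - 1*10332)) = sqrt(-1/2*34596 + (16519 - 10332)) = sqrt(-17298 + 6187) = sqrt(-11111) = I*sqrt(11111)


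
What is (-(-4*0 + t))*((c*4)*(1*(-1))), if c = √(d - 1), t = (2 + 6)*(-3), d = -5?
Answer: -96*I*√6 ≈ -235.15*I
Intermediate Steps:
t = -24 (t = 8*(-3) = -24)
c = I*√6 (c = √(-5 - 1) = √(-6) = I*√6 ≈ 2.4495*I)
(-(-4*0 + t))*((c*4)*(1*(-1))) = (-(-4*0 - 24))*(((I*√6)*4)*(1*(-1))) = (-(0 - 24))*((4*I*√6)*(-1)) = (-1*(-24))*(-4*I*√6) = 24*(-4*I*√6) = -96*I*√6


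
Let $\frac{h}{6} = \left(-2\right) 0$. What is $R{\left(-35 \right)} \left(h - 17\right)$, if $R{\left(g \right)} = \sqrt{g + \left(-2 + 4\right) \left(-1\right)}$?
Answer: $- 17 i \sqrt{37} \approx - 103.41 i$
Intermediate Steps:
$h = 0$ ($h = 6 \left(\left(-2\right) 0\right) = 6 \cdot 0 = 0$)
$R{\left(g \right)} = \sqrt{-2 + g}$ ($R{\left(g \right)} = \sqrt{g + 2 \left(-1\right)} = \sqrt{g - 2} = \sqrt{-2 + g}$)
$R{\left(-35 \right)} \left(h - 17\right) = \sqrt{-2 - 35} \left(0 - 17\right) = \sqrt{-37} \left(0 - 17\right) = i \sqrt{37} \left(-17\right) = - 17 i \sqrt{37}$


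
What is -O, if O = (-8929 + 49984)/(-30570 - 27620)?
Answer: 357/506 ≈ 0.70553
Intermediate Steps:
O = -357/506 (O = 41055/(-58190) = 41055*(-1/58190) = -357/506 ≈ -0.70553)
-O = -1*(-357/506) = 357/506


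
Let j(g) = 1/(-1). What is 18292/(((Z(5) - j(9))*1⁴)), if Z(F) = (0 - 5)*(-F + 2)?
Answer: 4573/4 ≈ 1143.3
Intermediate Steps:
j(g) = -1
Z(F) = -10 + 5*F (Z(F) = -5*(2 - F) = -10 + 5*F)
18292/(((Z(5) - j(9))*1⁴)) = 18292/((((-10 + 5*5) - 1*(-1))*1⁴)) = 18292/((((-10 + 25) + 1)*1)) = 18292/(((15 + 1)*1)) = 18292/((16*1)) = 18292/16 = 18292*(1/16) = 4573/4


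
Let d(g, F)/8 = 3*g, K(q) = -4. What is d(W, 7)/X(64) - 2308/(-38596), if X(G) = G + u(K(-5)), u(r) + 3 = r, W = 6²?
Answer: 2789875/183331 ≈ 15.218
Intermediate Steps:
W = 36
d(g, F) = 24*g (d(g, F) = 8*(3*g) = 24*g)
u(r) = -3 + r
X(G) = -7 + G (X(G) = G + (-3 - 4) = G - 7 = -7 + G)
d(W, 7)/X(64) - 2308/(-38596) = (24*36)/(-7 + 64) - 2308/(-38596) = 864/57 - 2308*(-1/38596) = 864*(1/57) + 577/9649 = 288/19 + 577/9649 = 2789875/183331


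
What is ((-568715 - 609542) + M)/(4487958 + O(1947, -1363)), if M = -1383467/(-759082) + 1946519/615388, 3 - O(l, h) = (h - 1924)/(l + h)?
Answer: -40178967061150265934/153041846002054443997 ≈ -0.26254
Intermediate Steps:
O(l, h) = 3 - (-1924 + h)/(h + l) (O(l, h) = 3 - (h - 1924)/(l + h) = 3 - (-1924 + h)/(h + l))
M = 1164468262877/233564976908 (M = -1383467*(-1/759082) + 1946519*(1/615388) = 1383467/759082 + 1946519/615388 = 1164468262877/233564976908 ≈ 4.9856)
((-568715 - 609542) + M)/(4487958 + O(1947, -1363)) = ((-568715 - 609542) + 1164468262877/233564976908)/(4487958 + (1924 + 2*(-1363) + 3*1947)/(-1363 + 1947)) = (-1178257 + 1164468262877/233564976908)/(4487958 + (1924 - 2726 + 5841)/584) = -275198404528426479/(233564976908*(4487958 + (1/584)*5039)) = -275198404528426479/(233564976908*(4487958 + 5039/584)) = -275198404528426479/(233564976908*2620972511/584) = -275198404528426479/233564976908*584/2620972511 = -40178967061150265934/153041846002054443997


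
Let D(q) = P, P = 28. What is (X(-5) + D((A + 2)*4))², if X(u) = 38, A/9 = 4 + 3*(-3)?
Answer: 4356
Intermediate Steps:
A = -45 (A = 9*(4 + 3*(-3)) = 9*(4 - 9) = 9*(-5) = -45)
D(q) = 28
(X(-5) + D((A + 2)*4))² = (38 + 28)² = 66² = 4356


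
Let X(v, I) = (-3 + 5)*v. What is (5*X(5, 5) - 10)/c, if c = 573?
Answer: 40/573 ≈ 0.069808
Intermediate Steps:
X(v, I) = 2*v
(5*X(5, 5) - 10)/c = (5*(2*5) - 10)/573 = (5*10 - 10)*(1/573) = (50 - 10)*(1/573) = 40*(1/573) = 40/573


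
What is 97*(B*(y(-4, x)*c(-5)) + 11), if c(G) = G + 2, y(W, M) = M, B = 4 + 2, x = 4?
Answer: -5917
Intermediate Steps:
B = 6
c(G) = 2 + G
97*(B*(y(-4, x)*c(-5)) + 11) = 97*(6*(4*(2 - 5)) + 11) = 97*(6*(4*(-3)) + 11) = 97*(6*(-12) + 11) = 97*(-72 + 11) = 97*(-61) = -5917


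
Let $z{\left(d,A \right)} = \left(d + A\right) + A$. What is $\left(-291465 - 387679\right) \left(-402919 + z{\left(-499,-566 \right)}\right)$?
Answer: $274747705200$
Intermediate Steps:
$z{\left(d,A \right)} = d + 2 A$ ($z{\left(d,A \right)} = \left(A + d\right) + A = d + 2 A$)
$\left(-291465 - 387679\right) \left(-402919 + z{\left(-499,-566 \right)}\right) = \left(-291465 - 387679\right) \left(-402919 + \left(-499 + 2 \left(-566\right)\right)\right) = - 679144 \left(-402919 - 1631\right) = \left(-679144\right) \left(-404550\right) = 274747705200$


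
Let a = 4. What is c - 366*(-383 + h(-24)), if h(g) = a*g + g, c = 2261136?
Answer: 2445234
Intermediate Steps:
h(g) = 5*g (h(g) = 4*g + g = 5*g)
c - 366*(-383 + h(-24)) = 2261136 - 366*(-383 + 5*(-24)) = 2261136 - 366*(-383 - 120) = 2261136 - 366*(-503) = 2261136 + 184098 = 2445234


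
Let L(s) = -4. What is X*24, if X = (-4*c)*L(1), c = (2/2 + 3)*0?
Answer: 0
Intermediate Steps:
c = 0 (c = (2*(1/2) + 3)*0 = (1 + 3)*0 = 4*0 = 0)
X = 0 (X = -4*0*(-4) = 0*(-4) = 0)
X*24 = 0*24 = 0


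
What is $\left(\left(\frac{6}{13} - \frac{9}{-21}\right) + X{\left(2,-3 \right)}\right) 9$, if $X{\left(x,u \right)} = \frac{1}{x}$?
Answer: $\frac{2277}{182} \approx 12.511$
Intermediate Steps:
$\left(\left(\frac{6}{13} - \frac{9}{-21}\right) + X{\left(2,-3 \right)}\right) 9 = \left(\left(\frac{6}{13} - \frac{9}{-21}\right) + \frac{1}{2}\right) 9 = \left(\left(6 \cdot \frac{1}{13} - - \frac{3}{7}\right) + \frac{1}{2}\right) 9 = \left(\left(\frac{6}{13} + \frac{3}{7}\right) + \frac{1}{2}\right) 9 = \left(\frac{81}{91} + \frac{1}{2}\right) 9 = \frac{253}{182} \cdot 9 = \frac{2277}{182}$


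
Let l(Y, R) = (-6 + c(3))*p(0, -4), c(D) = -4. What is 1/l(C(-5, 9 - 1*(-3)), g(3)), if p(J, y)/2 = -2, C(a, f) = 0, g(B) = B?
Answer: 1/40 ≈ 0.025000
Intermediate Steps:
p(J, y) = -4 (p(J, y) = 2*(-2) = -4)
l(Y, R) = 40 (l(Y, R) = (-6 - 4)*(-4) = -10*(-4) = 40)
1/l(C(-5, 9 - 1*(-3)), g(3)) = 1/40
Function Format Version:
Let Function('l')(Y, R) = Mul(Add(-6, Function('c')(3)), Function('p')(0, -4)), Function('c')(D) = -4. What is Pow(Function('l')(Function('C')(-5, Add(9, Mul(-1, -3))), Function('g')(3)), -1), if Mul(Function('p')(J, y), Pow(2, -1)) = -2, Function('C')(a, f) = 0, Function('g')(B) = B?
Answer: Rational(1, 40) ≈ 0.025000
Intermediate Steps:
Function('p')(J, y) = -4 (Function('p')(J, y) = Mul(2, -2) = -4)
Function('l')(Y, R) = 40 (Function('l')(Y, R) = Mul(Add(-6, -4), -4) = Mul(-10, -4) = 40)
Pow(Function('l')(Function('C')(-5, Add(9, Mul(-1, -3))), Function('g')(3)), -1) = Pow(40, -1) = Rational(1, 40)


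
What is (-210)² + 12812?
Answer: 56912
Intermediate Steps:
(-210)² + 12812 = 44100 + 12812 = 56912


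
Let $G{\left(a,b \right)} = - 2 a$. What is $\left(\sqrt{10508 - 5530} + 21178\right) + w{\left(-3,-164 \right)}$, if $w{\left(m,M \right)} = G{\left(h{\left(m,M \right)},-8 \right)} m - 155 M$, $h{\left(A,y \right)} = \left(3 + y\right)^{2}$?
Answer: $202124 + \sqrt{4978} \approx 2.0219 \cdot 10^{5}$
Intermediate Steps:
$w{\left(m,M \right)} = - 155 M - 2 m \left(3 + M\right)^{2}$ ($w{\left(m,M \right)} = - 2 \left(3 + M\right)^{2} m - 155 M = - 2 m \left(3 + M\right)^{2} - 155 M = - 155 M - 2 m \left(3 + M\right)^{2}$)
$\left(\sqrt{10508 - 5530} + 21178\right) + w{\left(-3,-164 \right)} = \left(\sqrt{10508 - 5530} + 21178\right) - \left(-25420 - 6 \left(3 - 164\right)^{2}\right) = \left(\sqrt{4978} + 21178\right) - \left(-25420 - 6 \left(-161\right)^{2}\right) = \left(21178 + \sqrt{4978}\right) - \left(-25420 - 155526\right) = \left(21178 + \sqrt{4978}\right) + \left(25420 + 155526\right) = \left(21178 + \sqrt{4978}\right) + 180946 = 202124 + \sqrt{4978}$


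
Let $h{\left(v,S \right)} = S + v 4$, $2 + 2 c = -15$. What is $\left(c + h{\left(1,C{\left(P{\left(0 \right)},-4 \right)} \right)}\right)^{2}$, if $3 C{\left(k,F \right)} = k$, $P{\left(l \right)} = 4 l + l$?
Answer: $\frac{81}{4} \approx 20.25$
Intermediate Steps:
$c = - \frac{17}{2}$ ($c = -1 + \frac{1}{2} \left(-15\right) = -1 - \frac{15}{2} = - \frac{17}{2} \approx -8.5$)
$P{\left(l \right)} = 5 l$
$C{\left(k,F \right)} = \frac{k}{3}$
$h{\left(v,S \right)} = S + 4 v$
$\left(c + h{\left(1,C{\left(P{\left(0 \right)},-4 \right)} \right)}\right)^{2} = \left(- \frac{17}{2} + \left(\frac{5 \cdot 0}{3} + 4 \cdot 1\right)\right)^{2} = \left(- \frac{17}{2} + \left(\frac{1}{3} \cdot 0 + 4\right)\right)^{2} = \left(- \frac{17}{2} + \left(0 + 4\right)\right)^{2} = \left(- \frac{17}{2} + 4\right)^{2} = \left(- \frac{9}{2}\right)^{2} = \frac{81}{4}$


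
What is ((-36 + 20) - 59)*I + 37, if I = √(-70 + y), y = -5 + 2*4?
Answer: 37 - 75*I*√67 ≈ 37.0 - 613.9*I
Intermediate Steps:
y = 3 (y = -5 + 8 = 3)
I = I*√67 (I = √(-70 + 3) = √(-67) = I*√67 ≈ 8.1853*I)
((-36 + 20) - 59)*I + 37 = ((-36 + 20) - 59)*(I*√67) + 37 = (-16 - 59)*(I*√67) + 37 = -75*I*√67 + 37 = 37 - 75*I*√67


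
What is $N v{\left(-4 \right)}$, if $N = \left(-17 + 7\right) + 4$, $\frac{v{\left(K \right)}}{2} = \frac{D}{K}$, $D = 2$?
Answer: $6$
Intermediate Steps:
$v{\left(K \right)} = \frac{4}{K}$ ($v{\left(K \right)} = 2 \frac{2}{K} = \frac{4}{K}$)
$N = -6$ ($N = -10 + 4 = -6$)
$N v{\left(-4 \right)} = - 6 \frac{4}{-4} = - 6 \cdot 4 \left(- \frac{1}{4}\right) = \left(-6\right) \left(-1\right) = 6$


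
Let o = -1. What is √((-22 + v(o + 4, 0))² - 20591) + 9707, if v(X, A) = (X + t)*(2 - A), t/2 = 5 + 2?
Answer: 9707 + I*√20447 ≈ 9707.0 + 142.99*I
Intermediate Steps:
t = 14 (t = 2*(5 + 2) = 2*7 = 14)
v(X, A) = (2 - A)*(14 + X) (v(X, A) = (X + 14)*(2 - A) = (14 + X)*(2 - A) = (2 - A)*(14 + X))
√((-22 + v(o + 4, 0))² - 20591) + 9707 = √((-22 + (28 - 14*0 + 2*(-1 + 4) - 1*0*(-1 + 4)))² - 20591) + 9707 = √((-22 + (28 + 0 + 2*3 - 1*0*3))² - 20591) + 9707 = √((-22 + (28 + 0 + 6 + 0))² - 20591) + 9707 = √((-22 + 34)² - 20591) + 9707 = √(12² - 20591) + 9707 = √(144 - 20591) + 9707 = √(-20447) + 9707 = I*√20447 + 9707 = 9707 + I*√20447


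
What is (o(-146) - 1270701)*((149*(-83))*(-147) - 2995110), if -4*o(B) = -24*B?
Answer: 1496850852897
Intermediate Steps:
o(B) = 6*B (o(B) = -(-6)*B = 6*B)
(o(-146) - 1270701)*((149*(-83))*(-147) - 2995110) = (6*(-146) - 1270701)*((149*(-83))*(-147) - 2995110) = (-876 - 1270701)*(-12367*(-147) - 2995110) = -1271577*(1817949 - 2995110) = -1271577*(-1177161) = 1496850852897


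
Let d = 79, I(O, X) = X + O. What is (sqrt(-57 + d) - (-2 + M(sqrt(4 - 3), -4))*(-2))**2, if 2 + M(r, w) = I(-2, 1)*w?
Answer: 22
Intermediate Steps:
I(O, X) = O + X
M(r, w) = -2 - w (M(r, w) = -2 + (-2 + 1)*w = -2 - w)
(sqrt(-57 + d) - (-2 + M(sqrt(4 - 3), -4))*(-2))**2 = (sqrt(-57 + 79) - (-2 + (-2 - 1*(-4)))*(-2))**2 = (sqrt(22) - (-2 + (-2 + 4))*(-2))**2 = (sqrt(22) - (-2 + 2)*(-2))**2 = (sqrt(22) - 0*(-2))**2 = (sqrt(22) - 1*0)**2 = (sqrt(22) + 0)**2 = (sqrt(22))**2 = 22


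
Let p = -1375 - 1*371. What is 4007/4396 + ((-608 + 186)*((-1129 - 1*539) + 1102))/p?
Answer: -521498585/3837708 ≈ -135.89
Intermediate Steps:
p = -1746 (p = -1375 - 371 = -1746)
4007/4396 + ((-608 + 186)*((-1129 - 1*539) + 1102))/p = 4007/4396 + ((-608 + 186)*((-1129 - 1*539) + 1102))/(-1746) = 4007*(1/4396) - 422*((-1129 - 539) + 1102)*(-1/1746) = 4007/4396 - 422*(-1668 + 1102)*(-1/1746) = 4007/4396 - 422*(-566)*(-1/1746) = 4007/4396 + 238852*(-1/1746) = 4007/4396 - 119426/873 = -521498585/3837708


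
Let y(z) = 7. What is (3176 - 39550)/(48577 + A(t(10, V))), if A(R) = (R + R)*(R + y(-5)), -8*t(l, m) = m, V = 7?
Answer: -1163968/1554121 ≈ -0.74896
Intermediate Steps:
t(l, m) = -m/8
A(R) = 2*R*(7 + R) (A(R) = (R + R)*(R + 7) = (2*R)*(7 + R) = 2*R*(7 + R))
(3176 - 39550)/(48577 + A(t(10, V))) = (3176 - 39550)/(48577 + 2*(-⅛*7)*(7 - ⅛*7)) = -36374/(48577 + 2*(-7/8)*(7 - 7/8)) = -36374/(48577 + 2*(-7/8)*(49/8)) = -36374/(48577 - 343/32) = -36374/1554121/32 = -36374*32/1554121 = -1163968/1554121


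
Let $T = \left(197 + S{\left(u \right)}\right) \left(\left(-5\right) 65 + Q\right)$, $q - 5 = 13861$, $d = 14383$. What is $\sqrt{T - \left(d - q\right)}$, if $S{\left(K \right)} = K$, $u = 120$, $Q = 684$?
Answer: $\sqrt{113286} \approx 336.58$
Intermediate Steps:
$q = 13866$ ($q = 5 + 13861 = 13866$)
$T = 113803$ ($T = \left(197 + 120\right) \left(\left(-5\right) 65 + 684\right) = 317 \left(-325 + 684\right) = 317 \cdot 359 = 113803$)
$\sqrt{T - \left(d - q\right)} = \sqrt{113803 + \left(13866 - 14383\right)} = \sqrt{113803 - 517} = \sqrt{113286}$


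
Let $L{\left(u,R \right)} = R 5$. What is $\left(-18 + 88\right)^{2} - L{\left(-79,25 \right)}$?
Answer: $4775$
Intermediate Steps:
$L{\left(u,R \right)} = 5 R$
$\left(-18 + 88\right)^{2} - L{\left(-79,25 \right)} = \left(-18 + 88\right)^{2} - 5 \cdot 25 = 70^{2} - 125 = 4900 - 125 = 4775$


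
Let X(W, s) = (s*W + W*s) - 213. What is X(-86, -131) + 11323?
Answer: 33642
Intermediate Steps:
X(W, s) = -213 + 2*W*s (X(W, s) = (W*s + W*s) - 213 = 2*W*s - 213 = -213 + 2*W*s)
X(-86, -131) + 11323 = (-213 + 2*(-86)*(-131)) + 11323 = (-213 + 22532) + 11323 = 22319 + 11323 = 33642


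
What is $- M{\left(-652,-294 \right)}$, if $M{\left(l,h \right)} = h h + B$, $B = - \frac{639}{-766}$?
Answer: $- \frac{66210615}{766} \approx -86437.0$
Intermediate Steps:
$B = \frac{639}{766}$ ($B = \left(-639\right) \left(- \frac{1}{766}\right) = \frac{639}{766} \approx 0.8342$)
$M{\left(l,h \right)} = \frac{639}{766} + h^{2}$ ($M{\left(l,h \right)} = h h + \frac{639}{766} = h^{2} + \frac{639}{766} = \frac{639}{766} + h^{2}$)
$- M{\left(-652,-294 \right)} = - (\frac{639}{766} + \left(-294\right)^{2}) = - (\frac{639}{766} + 86436) = \left(-1\right) \frac{66210615}{766} = - \frac{66210615}{766}$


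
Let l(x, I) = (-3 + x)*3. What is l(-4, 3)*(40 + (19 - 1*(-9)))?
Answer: -1428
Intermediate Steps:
l(x, I) = -9 + 3*x
l(-4, 3)*(40 + (19 - 1*(-9))) = (-9 + 3*(-4))*(40 + (19 - 1*(-9))) = (-9 - 12)*(40 + (19 + 9)) = -21*(40 + 28) = -21*68 = -1428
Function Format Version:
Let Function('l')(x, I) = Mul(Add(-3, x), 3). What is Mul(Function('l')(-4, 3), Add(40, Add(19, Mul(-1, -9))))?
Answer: -1428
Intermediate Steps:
Function('l')(x, I) = Add(-9, Mul(3, x))
Mul(Function('l')(-4, 3), Add(40, Add(19, Mul(-1, -9)))) = Mul(Add(-9, Mul(3, -4)), Add(40, Add(19, Mul(-1, -9)))) = Mul(Add(-9, -12), Add(40, Add(19, 9))) = Mul(-21, Add(40, 28)) = Mul(-21, 68) = -1428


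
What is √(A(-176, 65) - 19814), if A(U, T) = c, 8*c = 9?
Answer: I*√317006/4 ≈ 140.76*I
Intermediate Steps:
c = 9/8 (c = (⅛)*9 = 9/8 ≈ 1.1250)
A(U, T) = 9/8
√(A(-176, 65) - 19814) = √(9/8 - 19814) = √(-158503/8) = I*√317006/4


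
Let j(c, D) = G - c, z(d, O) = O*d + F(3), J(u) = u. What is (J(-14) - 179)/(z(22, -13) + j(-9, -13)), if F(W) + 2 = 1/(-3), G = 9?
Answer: 579/811 ≈ 0.71393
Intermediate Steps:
F(W) = -7/3 (F(W) = -2 + 1/(-3) = -2 - ⅓ = -7/3)
z(d, O) = -7/3 + O*d (z(d, O) = O*d - 7/3 = -7/3 + O*d)
j(c, D) = 9 - c
(J(-14) - 179)/(z(22, -13) + j(-9, -13)) = (-14 - 179)/((-7/3 - 13*22) + (9 - 1*(-9))) = -193/((-7/3 - 286) + (9 + 9)) = -193/(-865/3 + 18) = -193/(-811/3) = -193*(-3/811) = 579/811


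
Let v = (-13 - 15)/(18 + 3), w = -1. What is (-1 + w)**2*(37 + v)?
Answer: 428/3 ≈ 142.67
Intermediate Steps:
v = -4/3 (v = -28/21 = -28*1/21 = -4/3 ≈ -1.3333)
(-1 + w)**2*(37 + v) = (-1 - 1)**2*(37 - 4/3) = (-2)**2*(107/3) = 4*(107/3) = 428/3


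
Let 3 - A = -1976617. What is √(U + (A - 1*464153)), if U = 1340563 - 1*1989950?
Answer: 2*√215770 ≈ 929.02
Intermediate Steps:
A = 1976620 (A = 3 - 1*(-1976617) = 3 + 1976617 = 1976620)
U = -649387 (U = 1340563 - 1989950 = -649387)
√(U + (A - 1*464153)) = √(-649387 + (1976620 - 1*464153)) = √(-649387 + (1976620 - 464153)) = √(-649387 + 1512467) = √863080 = 2*√215770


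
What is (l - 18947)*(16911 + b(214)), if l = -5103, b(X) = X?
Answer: -411856250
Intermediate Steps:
(l - 18947)*(16911 + b(214)) = (-5103 - 18947)*(16911 + 214) = -24050*17125 = -411856250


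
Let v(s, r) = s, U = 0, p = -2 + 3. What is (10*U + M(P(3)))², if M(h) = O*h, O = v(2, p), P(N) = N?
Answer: 36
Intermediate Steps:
p = 1
O = 2
M(h) = 2*h
(10*U + M(P(3)))² = (10*0 + 2*3)² = (0 + 6)² = 6² = 36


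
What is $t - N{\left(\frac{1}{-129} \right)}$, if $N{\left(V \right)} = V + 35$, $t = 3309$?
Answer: $\frac{422347}{129} \approx 3274.0$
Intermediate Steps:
$N{\left(V \right)} = 35 + V$
$t - N{\left(\frac{1}{-129} \right)} = 3309 - \left(35 + \frac{1}{-129}\right) = 3309 - \left(35 - \frac{1}{129}\right) = 3309 - \frac{4514}{129} = \frac{422347}{129}$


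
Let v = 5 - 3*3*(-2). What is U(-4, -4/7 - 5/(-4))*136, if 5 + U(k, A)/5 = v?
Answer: 12240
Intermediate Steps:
v = 23 (v = 5 - 9*(-2) = 5 + 18 = 23)
U(k, A) = 90 (U(k, A) = -25 + 5*23 = -25 + 115 = 90)
U(-4, -4/7 - 5/(-4))*136 = 90*136 = 12240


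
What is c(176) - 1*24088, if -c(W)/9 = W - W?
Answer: -24088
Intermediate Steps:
c(W) = 0 (c(W) = -9*(W - W) = -9*0 = 0)
c(176) - 1*24088 = 0 - 1*24088 = 0 - 24088 = -24088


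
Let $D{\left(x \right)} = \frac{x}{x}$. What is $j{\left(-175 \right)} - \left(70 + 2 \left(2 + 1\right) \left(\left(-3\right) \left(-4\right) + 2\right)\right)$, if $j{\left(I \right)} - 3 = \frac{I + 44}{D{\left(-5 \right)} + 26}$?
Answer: $- \frac{4208}{27} \approx -155.85$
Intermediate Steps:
$D{\left(x \right)} = 1$
$j{\left(I \right)} = \frac{125}{27} + \frac{I}{27}$ ($j{\left(I \right)} = 3 + \frac{I + 44}{1 + 26} = 3 + \frac{44 + I}{27} = 3 + \left(44 + I\right) \frac{1}{27} = 3 + \left(\frac{44}{27} + \frac{I}{27}\right) = \frac{125}{27} + \frac{I}{27}$)
$j{\left(-175 \right)} - \left(70 + 2 \left(2 + 1\right) \left(\left(-3\right) \left(-4\right) + 2\right)\right) = \left(\frac{125}{27} + \frac{1}{27} \left(-175\right)\right) - \left(70 + 2 \left(2 + 1\right) \left(\left(-3\right) \left(-4\right) + 2\right)\right) = \left(\frac{125}{27} - \frac{175}{27}\right) - \left(70 + 2 \cdot 3 \left(12 + 2\right)\right) = - \frac{50}{27} - \left(70 + 6 \cdot 14\right) = - \frac{50}{27} - \left(70 + 84\right) = - \frac{50}{27} - 154 = - \frac{4208}{27}$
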